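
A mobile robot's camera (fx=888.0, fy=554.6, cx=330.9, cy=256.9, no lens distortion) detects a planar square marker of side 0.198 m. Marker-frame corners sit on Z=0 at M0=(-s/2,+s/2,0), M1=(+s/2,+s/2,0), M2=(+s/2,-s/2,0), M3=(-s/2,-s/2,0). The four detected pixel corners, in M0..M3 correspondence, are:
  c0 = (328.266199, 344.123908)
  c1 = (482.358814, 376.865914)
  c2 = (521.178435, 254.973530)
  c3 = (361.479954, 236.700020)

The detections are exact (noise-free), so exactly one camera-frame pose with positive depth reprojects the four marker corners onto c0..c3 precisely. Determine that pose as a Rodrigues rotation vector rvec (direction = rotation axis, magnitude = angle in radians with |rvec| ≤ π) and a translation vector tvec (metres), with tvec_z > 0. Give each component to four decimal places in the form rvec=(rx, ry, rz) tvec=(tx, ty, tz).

Intrinsics K: fx=888.0, fy=554.6, cx=330.9, cy=256.9
Marker side s = 0.198 m; corners in marker frame (Z=0):
  M0 = (-0.0990, +0.0990, 0)
  M1 = (+0.0990, +0.0990, 0)
  M2 = (+0.0990, -0.0990, 0)
  M3 = (-0.0990, -0.0990, 0)
Detected image corners:
  c0 = (328.266199, 344.123908) px
  c1 = (482.358814, 376.865914) px
  c2 = (521.178435, 254.973530) px
  c3 = (361.479954, 236.700020) px
Planar DLT: solve 8×8 A·h = b for H (H[2,2]=1):
  H  [+519.50787 -167.24378 +418.25719]
  H  [-66.45873 +586.60117 +302.53644]
  H  [-0.64454 +0.03249 +1.00000]
B = K⁻¹H; ‖b₁‖=1.062239, ‖b₂‖=1.062239; λ = 2/(‖b₁‖+‖b₂‖) = 0.941407, sign → tz>0 ⇒ λ=+0.941407
r₁ = λ·B[:,0] = (+0.77686,+0.16826,-0.60678); r₂ = λ·B[:,1] = (-0.18870,+0.98156,+0.03059)
r₃ = r₁×r₂ = (+0.60073,+0.09074,+0.79428); SVD([r₁ r₂ r₃]) → R = UVᵀ:
  R  [+0.77686 -0.18870 +0.60073]
  R  [+0.16826 +0.98156 +0.09074]
  R  [-0.60678 +0.03059 +0.79428]
t = (+0.09261, +0.07747, +0.94141) m
tr R = 2.552700; θ = arccos((tr R − 1)/2) = 0.681942 rad = 39.072°
axis k = ((R−Rᵀ)₃₂, (R−Rᵀ)₁₃, (R−Rᵀ)₂₁) / (2 sinθ) = (-0.047712, +0.957883, +0.283166)
rvec = θ·k = (-0.032537, +0.653221, +0.193103)

rvec=(-0.0325, 0.6532, 0.1931) tvec=(0.0926, 0.0775, 0.9414)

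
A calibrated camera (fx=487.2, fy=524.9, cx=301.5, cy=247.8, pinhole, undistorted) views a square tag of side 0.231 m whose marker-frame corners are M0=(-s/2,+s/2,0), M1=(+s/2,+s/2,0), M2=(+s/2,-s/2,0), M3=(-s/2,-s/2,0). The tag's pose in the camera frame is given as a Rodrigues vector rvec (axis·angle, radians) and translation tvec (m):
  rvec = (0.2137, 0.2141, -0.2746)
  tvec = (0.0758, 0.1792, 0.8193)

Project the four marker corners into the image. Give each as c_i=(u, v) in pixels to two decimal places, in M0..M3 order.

c0=(301.87, 439.06) c1=(432.11, 415.48) c2=(396.85, 276.63) c3=(262.43, 310.60)

Intrinsics K: fx=487.2, fy=524.9, cx=301.5, cy=247.8
Marker side s = 0.231 m; corners in marker frame (Z=0):
  M0 = (-0.1155, +0.1155, 0)
  M1 = (+0.1155, +0.1155, 0)
  M2 = (+0.1155, -0.1155, 0)
  M3 = (-0.1155, -0.1155, 0)
rvec = (0.2137, 0.2141, -0.2746), |rvec| = θ = 0.40855 rad = 23.408°
Rodrigues: sinθ=0.39728, 1−cosθ=0.08230; R = I + sinθ·[k]× + (1−cosθ)·[k]×²:
    [+0.94022 +0.28958 +0.17926]
    [-0.24446 +0.94030 -0.23679]
    [-0.23713 +0.17882 +0.95488]
t = (0.0758, 0.1792, 0.8193) m
M0: Pc = R·M0+t = (+0.00065, +0.31604, +0.86734); u = 487.2·(+0.00065)/0.86734 + 301.5 = 301.8662, v = 524.9·(+0.31604)/0.86734 + 247.8 = 439.0621
M1: Pc = R·M1+t = (+0.21784, +0.25957, +0.81256); u = 487.2·(+0.21784)/0.81256 + 301.5 = 432.1144, v = 524.9·(+0.25957)/0.81256 + 247.8 = 415.4763
M2: Pc = R·M2+t = (+0.15095, +0.04236, +0.77126); u = 487.2·(+0.15095)/0.77126 + 301.5 = 396.8531, v = 524.9·(+0.04236)/0.77126 + 247.8 = 276.6289
M3: Pc = R·M3+t = (-0.06624, +0.09883, +0.82604); u = 487.2·(-0.06624)/0.82604 + 301.5 = 262.4301, v = 524.9·(+0.09883)/0.82604 + 247.8 = 310.6016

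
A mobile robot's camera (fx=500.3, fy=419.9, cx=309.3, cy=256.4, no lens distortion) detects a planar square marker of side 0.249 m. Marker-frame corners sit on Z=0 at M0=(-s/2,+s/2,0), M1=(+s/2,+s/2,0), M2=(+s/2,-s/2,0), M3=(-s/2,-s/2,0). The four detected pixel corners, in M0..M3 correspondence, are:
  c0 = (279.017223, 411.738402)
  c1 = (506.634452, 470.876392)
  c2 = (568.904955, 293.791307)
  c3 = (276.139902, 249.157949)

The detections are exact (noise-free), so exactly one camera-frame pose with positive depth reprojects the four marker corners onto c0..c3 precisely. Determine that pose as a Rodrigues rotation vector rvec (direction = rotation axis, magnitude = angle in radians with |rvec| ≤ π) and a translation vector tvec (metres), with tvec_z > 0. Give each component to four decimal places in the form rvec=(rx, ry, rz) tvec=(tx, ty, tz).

rvec=(0.4614, 0.3461, 0.0998) tvec=(0.0837, 0.1244, 0.4843)

Intrinsics K: fx=500.3, fy=419.9, cx=309.3, cy=256.4
Marker side s = 0.249 m; corners in marker frame (Z=0):
  M0 = (-0.1245, +0.1245, 0)
  M1 = (+0.1245, +0.1245, 0)
  M2 = (+0.1245, -0.1245, 0)
  M3 = (-0.1245, -0.1245, 0)
Detected image corners:
  c0 = (279.017223, 411.738402) px
  c1 = (506.634452, 470.876392) px
  c2 = (568.904955, 293.791307) px
  c3 = (276.139902, 249.157949) px
Planar DLT: solve 8×8 A·h = b for H (H[2,2]=1):
  H  [+773.59533 +271.67630 +395.77138]
  H  [-12.15603 +1012.59696 +364.23445]
  H  [-0.62829 +0.93385 +1.00000]
B = K⁻¹H; ‖b₁‖=2.064849, ‖b₂‖=2.064849; λ = 2/(‖b₁‖+‖b₂‖) = 0.484297, sign → tz>0 ⇒ λ=+0.484297
r₁ = λ·B[:,0] = (+0.93697,+0.17178,-0.30428); r₂ = λ·B[:,1] = (-0.01661,+0.89173,+0.45226)
r₃ = r₁×r₂ = (+0.34903,-0.41870,+0.83838); SVD([r₁ r₂ r₃]) → R = UVᵀ:
  R  [+0.93697 -0.01661 +0.34903]
  R  [+0.17178 +0.89173 -0.41870]
  R  [-0.30428 +0.45226 +0.83838]
t = (+0.08371, +0.12437, +0.48430) m
tr R = 2.667072; θ = arccos((tr R − 1)/2) = 0.585319 rad = 33.536°
axis k = ((R−Rᵀ)₃₂, (R−Rᵀ)₁₃, (R−Rᵀ)₂₁) / (2 sinθ) = (+0.788247, +0.591266, +0.170504)
rvec = θ·k = (+0.461376, +0.346079, +0.099799)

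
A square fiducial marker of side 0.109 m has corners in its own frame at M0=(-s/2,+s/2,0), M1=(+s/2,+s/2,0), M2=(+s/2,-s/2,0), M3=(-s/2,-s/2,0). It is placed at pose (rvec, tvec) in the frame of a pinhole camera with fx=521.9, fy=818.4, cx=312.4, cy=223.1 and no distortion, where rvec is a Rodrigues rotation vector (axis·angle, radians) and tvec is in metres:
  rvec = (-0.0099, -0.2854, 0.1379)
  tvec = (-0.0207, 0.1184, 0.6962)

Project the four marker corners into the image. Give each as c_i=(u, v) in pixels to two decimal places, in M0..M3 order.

c0=(251.10, 421.77) c1=(329.88, 430.45) c2=(340.51, 305.60) c3=(262.57, 291.39)

Intrinsics K: fx=521.9, fy=818.4, cx=312.4, cy=223.1
Marker side s = 0.109 m; corners in marker frame (Z=0):
  M0 = (-0.0545, +0.0545, 0)
  M1 = (+0.0545, +0.0545, 0)
  M2 = (+0.0545, -0.0545, 0)
  M3 = (-0.0545, -0.0545, 0)
rvec = (-0.0099, -0.2854, 0.1379), |rvec| = θ = 0.31712 rad = 18.170°
Rodrigues: sinθ=0.31184, 1−cosθ=0.04986; R = I + sinθ·[k]× + (1−cosθ)·[k]×²:
    [+0.95018 -0.13420 -0.28132]
    [+0.13700 +0.99052 -0.00978]
    [+0.27996 -0.02925 +0.95956]
t = (-0.0207, 0.1184, 0.6962) m
M0: Pc = R·M0+t = (-0.07980, +0.16492, +0.67935); u = 521.9·(-0.07980)/0.67935 + 312.4 = 251.0955, v = 818.4·(+0.16492)/0.67935 + 223.1 = 421.7729
M1: Pc = R·M1+t = (+0.02377, +0.17985, +0.70986); u = 521.9·(+0.02377)/0.70986 + 312.4 = 329.8769, v = 818.4·(+0.17985)/0.70986 + 223.1 = 430.4486
M2: Pc = R·M2+t = (+0.03840, +0.07188, +0.71305); u = 521.9·(+0.03840)/0.71305 + 312.4 = 340.5051, v = 818.4·(+0.07188)/0.71305 + 223.1 = 305.6032
M3: Pc = R·M3+t = (-0.06517, +0.05695, +0.68254); u = 521.9·(-0.06517)/0.68254 + 312.4 = 262.5669, v = 818.4·(+0.05695)/0.68254 + 223.1 = 291.3863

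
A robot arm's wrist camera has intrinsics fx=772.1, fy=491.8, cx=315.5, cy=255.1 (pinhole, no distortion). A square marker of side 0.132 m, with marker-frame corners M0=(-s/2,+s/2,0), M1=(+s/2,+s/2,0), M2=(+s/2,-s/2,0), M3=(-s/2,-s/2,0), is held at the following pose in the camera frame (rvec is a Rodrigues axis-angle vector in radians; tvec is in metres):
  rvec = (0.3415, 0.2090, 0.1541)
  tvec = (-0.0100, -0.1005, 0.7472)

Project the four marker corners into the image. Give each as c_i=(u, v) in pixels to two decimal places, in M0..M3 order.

c0=(235.15, 222.86) c1=(362.60, 237.67) c2=(381.97, 151.75) c3=(245.98, 138.75)

Intrinsics K: fx=772.1, fy=491.8, cx=315.5, cy=255.1
Marker side s = 0.132 m; corners in marker frame (Z=0):
  M0 = (-0.0660, +0.0660, 0)
  M1 = (+0.0660, +0.0660, 0)
  M2 = (+0.0660, -0.0660, 0)
  M3 = (-0.0660, -0.0660, 0)
rvec = (0.3415, 0.2090, 0.1541), |rvec| = θ = 0.42901 rad = 24.580°
Rodrigues: sinθ=0.41597, 1−cosθ=0.09062; R = I + sinθ·[k]× + (1−cosθ)·[k]×²:
    [+0.96680 -0.11427 +0.22856]
    [+0.18456 +0.93089 -0.31526]
    [-0.17674 +0.34698 +0.92107]
t = (-0.0100, -0.1005, 0.7472) m
M0: Pc = R·M0+t = (-0.08135, -0.05124, +0.78177); u = 772.1·(-0.08135)/0.78177 + 315.5 = 235.1549, v = 491.8·(-0.05124)/0.78177 + 255.1 = 222.8639
M1: Pc = R·M1+t = (+0.04627, -0.02688, +0.75844); u = 772.1·(+0.04627)/0.75844 + 315.5 = 362.6003, v = 491.8·(-0.02688)/0.75844 + 255.1 = 237.6695
M2: Pc = R·M2+t = (+0.06135, -0.14976, +0.71263); u = 772.1·(+0.06135)/0.71263 + 315.5 = 381.9702, v = 491.8·(-0.14976)/0.71263 + 255.1 = 151.7501
M3: Pc = R·M3+t = (-0.06627, -0.17412, +0.73596); u = 772.1·(-0.06627)/0.73596 + 315.5 = 245.9795, v = 491.8·(-0.17412)/0.73596 + 255.1 = 138.7466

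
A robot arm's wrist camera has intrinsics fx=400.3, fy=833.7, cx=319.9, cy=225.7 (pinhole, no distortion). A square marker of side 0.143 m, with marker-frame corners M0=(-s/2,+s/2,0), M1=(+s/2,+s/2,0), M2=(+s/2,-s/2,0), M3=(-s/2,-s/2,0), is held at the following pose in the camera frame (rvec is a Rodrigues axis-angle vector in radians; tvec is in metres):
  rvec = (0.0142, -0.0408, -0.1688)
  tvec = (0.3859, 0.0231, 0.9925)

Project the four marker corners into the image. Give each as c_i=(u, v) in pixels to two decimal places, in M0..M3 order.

Intrinsics K: fx=400.3, fy=833.7, cx=319.9, cy=225.7
Marker side s = 0.143 m; corners in marker frame (Z=0):
  M0 = (-0.0715, +0.0715, 0)
  M1 = (+0.0715, +0.0715, 0)
  M2 = (+0.0715, -0.0715, 0)
  M3 = (-0.0715, -0.0715, 0)
rvec = (0.0142, -0.0408, -0.1688), |rvec| = θ = 0.17424 rad = 9.983°
Rodrigues: sinθ=0.17336, 1−cosθ=0.01514; R = I + sinθ·[k]× + (1−cosθ)·[k]×²:
    [+0.98496 +0.16766 -0.04179]
    [-0.16824 +0.98569 -0.01069]
    [+0.03940 +0.01756 +0.99907]
t = (0.3859, 0.0231, 0.9925) m
M0: Pc = R·M0+t = (+0.32746, +0.10561, +0.99094); u = 400.3·(+0.32746)/0.99094 + 319.9 = 452.1821, v = 833.7·(+0.10561)/0.99094 + 225.7 = 314.5485
M1: Pc = R·M1+t = (+0.46831, +0.08155, +0.99657); u = 400.3·(+0.46831)/0.99657 + 319.9 = 508.0100, v = 833.7·(+0.08155)/0.99657 + 225.7 = 293.9203
M2: Pc = R·M2+t = (+0.44434, -0.05941, +0.99406); u = 400.3·(+0.44434)/0.99406 + 319.9 = 498.8307, v = 833.7·(-0.05941)/0.99406 + 225.7 = 175.8776
M3: Pc = R·M3+t = (+0.30349, -0.03535, +0.98843); u = 400.3·(+0.30349)/0.98843 + 319.9 = 442.8086, v = 833.7·(-0.03535)/0.98843 + 225.7 = 195.8855

c0=(452.18, 314.55) c1=(508.01, 293.92) c2=(498.83, 175.88) c3=(442.81, 195.89)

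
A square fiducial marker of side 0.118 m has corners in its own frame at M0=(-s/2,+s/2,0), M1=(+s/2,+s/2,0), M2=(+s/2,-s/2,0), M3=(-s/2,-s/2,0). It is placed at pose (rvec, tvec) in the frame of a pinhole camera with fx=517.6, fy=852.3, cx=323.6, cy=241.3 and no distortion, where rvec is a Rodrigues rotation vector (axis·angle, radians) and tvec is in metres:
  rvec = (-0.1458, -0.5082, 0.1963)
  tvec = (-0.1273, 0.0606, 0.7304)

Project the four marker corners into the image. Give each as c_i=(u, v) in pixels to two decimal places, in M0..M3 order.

c0=(183.97, 370.39) c1=(264.23, 390.76) c2=(277.85, 259.50) c3=(201.11, 229.61)

Intrinsics K: fx=517.6, fy=852.3, cx=323.6, cy=241.3
Marker side s = 0.118 m; corners in marker frame (Z=0):
  M0 = (-0.0590, +0.0590, 0)
  M1 = (+0.0590, +0.0590, 0)
  M2 = (+0.0590, -0.0590, 0)
  M3 = (-0.0590, -0.0590, 0)
rvec = (-0.1458, -0.5082, 0.1963), |rvec| = θ = 0.56397 rad = 32.313°
Rodrigues: sinθ=0.53454, 1−cosθ=0.15486; R = I + sinθ·[k]× + (1−cosθ)·[k]×²:
    [+0.85549 -0.14998 -0.49562]
    [+0.22213 +0.97089 +0.08962]
    [+0.46775 -0.18676 +0.86390]
t = (-0.1273, 0.0606, 0.7304) m
M0: Pc = R·M0+t = (-0.18662, +0.10478, +0.69178); u = 517.6·(-0.18662)/0.69178 + 323.6 = 183.9667, v = 852.3·(+0.10478)/0.69178 + 241.3 = 370.3880
M1: Pc = R·M1+t = (-0.08567, +0.13099, +0.74698); u = 517.6·(-0.08567)/0.74698 + 323.6 = 264.2337, v = 852.3·(+0.13099)/0.74698 + 241.3 = 390.7573
M2: Pc = R·M2+t = (-0.06798, +0.01642, +0.76902); u = 517.6·(-0.06798)/0.76902 + 323.6 = 277.8468, v = 852.3·(+0.01642)/0.76902 + 241.3 = 259.5022
M3: Pc = R·M3+t = (-0.16893, -0.00979, +0.71382); u = 517.6·(-0.16893)/0.71382 + 323.6 = 201.1106, v = 852.3·(-0.00979)/0.71382 + 241.3 = 229.6127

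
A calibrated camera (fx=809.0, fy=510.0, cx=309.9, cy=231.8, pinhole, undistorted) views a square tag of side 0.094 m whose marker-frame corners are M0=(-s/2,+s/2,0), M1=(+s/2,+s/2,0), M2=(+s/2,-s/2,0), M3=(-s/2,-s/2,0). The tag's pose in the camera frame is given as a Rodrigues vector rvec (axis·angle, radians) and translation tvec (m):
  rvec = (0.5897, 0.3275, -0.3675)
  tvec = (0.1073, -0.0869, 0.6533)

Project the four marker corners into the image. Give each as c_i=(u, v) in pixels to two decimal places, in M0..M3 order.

c0=(409.69, 202.87) c1=(517.81, 183.66) c2=(480.30, 119.82) c3=(366.90, 144.04)

Intrinsics K: fx=809.0, fy=510.0, cx=309.9, cy=231.8
Marker side s = 0.094 m; corners in marker frame (Z=0):
  M0 = (-0.0470, +0.0470, 0)
  M1 = (+0.0470, +0.0470, 0)
  M2 = (+0.0470, -0.0470, 0)
  M3 = (-0.0470, -0.0470, 0)
rvec = (0.5897, 0.3275, -0.3675), |rvec| = θ = 0.76815 rad = 44.012°
Rodrigues: sinθ=0.69481, 1−cosθ=0.28080; R = I + sinθ·[k]× + (1−cosθ)·[k]×²:
    [+0.88469 +0.42432 +0.19310]
    [-0.24050 +0.77024 -0.59067]
    [-0.39936 +0.47612 +0.78347]
t = (0.1073, -0.0869, 0.6533) m
M0: Pc = R·M0+t = (+0.08566, -0.03940, +0.69445); u = 809.0·(+0.08566)/0.69445 + 309.9 = 409.6932, v = 510.0·(-0.03940)/0.69445 + 231.8 = 202.8683
M1: Pc = R·M1+t = (+0.16882, -0.06200, +0.65691); u = 809.0·(+0.16882)/0.65691 + 309.9 = 517.8104, v = 510.0·(-0.06200)/0.65691 + 231.8 = 183.6635
M2: Pc = R·M2+t = (+0.12894, -0.13440, +0.61215); u = 809.0·(+0.12894)/0.61215 + 309.9 = 480.2991, v = 510.0·(-0.13440)/0.61215 + 231.8 = 119.8239
M3: Pc = R·M3+t = (+0.04578, -0.11180, +0.64969); u = 809.0·(+0.04578)/0.64969 + 309.9 = 366.9015, v = 510.0·(-0.11180)/0.64969 + 231.8 = 144.0404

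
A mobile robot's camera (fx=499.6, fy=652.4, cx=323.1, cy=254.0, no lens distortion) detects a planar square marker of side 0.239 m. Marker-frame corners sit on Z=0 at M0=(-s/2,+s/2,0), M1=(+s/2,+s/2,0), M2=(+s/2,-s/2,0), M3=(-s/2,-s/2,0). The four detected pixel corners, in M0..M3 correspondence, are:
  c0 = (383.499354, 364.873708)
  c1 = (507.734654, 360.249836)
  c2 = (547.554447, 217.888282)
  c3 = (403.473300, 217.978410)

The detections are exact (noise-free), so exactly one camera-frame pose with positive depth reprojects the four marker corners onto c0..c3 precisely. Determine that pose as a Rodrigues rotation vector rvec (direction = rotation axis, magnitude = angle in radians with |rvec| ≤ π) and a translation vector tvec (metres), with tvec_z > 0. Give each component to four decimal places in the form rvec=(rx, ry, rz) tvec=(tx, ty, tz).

Intrinsics K: fx=499.6, fy=652.4, cx=323.1, cy=254.0
Marker side s = 0.239 m; corners in marker frame (Z=0):
  M0 = (-0.1195, +0.1195, 0)
  M1 = (+0.1195, +0.1195, 0)
  M2 = (+0.1195, -0.1195, 0)
  M3 = (-0.1195, -0.1195, 0)
Detected image corners:
  c0 = (383.499354, 364.873708) px
  c1 = (507.734654, 360.249836) px
  c2 = (547.554447, 217.888282) px
  c3 = (403.473300, 217.978410) px
Planar DLT: solve 8×8 A·h = b for H (H[2,2]=1):
  H  [+623.39500 +173.82137 +460.53972]
  H  [+30.54710 +793.79682 +295.84927]
  H  [+0.14176 +0.65054 +1.00000]
B = K⁻¹H; ‖b₁‖=1.164797, ‖b₂‖=1.164797; λ = 2/(‖b₁‖+‖b₂‖) = 0.858519, sign → tz>0 ⇒ λ=+0.858519
r₁ = λ·B[:,0] = (+0.99254,-0.00719,+0.12171); r₂ = λ·B[:,1] = (-0.06250,+0.82715,+0.55850)
r₃ = r₁×r₂ = (-0.10468,-0.56194,+0.82053); SVD([r₁ r₂ r₃]) → R = UVᵀ:
  R  [+0.99254 -0.06250 -0.10468]
  R  [-0.00719 +0.82715 -0.56194]
  R  [+0.12171 +0.55850 +0.82053]
t = (+0.23618, +0.05507, +0.85852) m
tr R = 2.640213; θ = arccos((tr R − 1)/2) = 0.609199 rad = 34.905°
axis k = ((R−Rᵀ)₃₂, (R−Rᵀ)₁₃, (R−Rᵀ)₂₁) / (2 sinθ) = (+0.979046, -0.197819, +0.048330)
rvec = θ·k = (+0.596434, -0.120511, +0.029442)

rvec=(0.5964, -0.1205, 0.0294) tvec=(0.2362, 0.0551, 0.8585)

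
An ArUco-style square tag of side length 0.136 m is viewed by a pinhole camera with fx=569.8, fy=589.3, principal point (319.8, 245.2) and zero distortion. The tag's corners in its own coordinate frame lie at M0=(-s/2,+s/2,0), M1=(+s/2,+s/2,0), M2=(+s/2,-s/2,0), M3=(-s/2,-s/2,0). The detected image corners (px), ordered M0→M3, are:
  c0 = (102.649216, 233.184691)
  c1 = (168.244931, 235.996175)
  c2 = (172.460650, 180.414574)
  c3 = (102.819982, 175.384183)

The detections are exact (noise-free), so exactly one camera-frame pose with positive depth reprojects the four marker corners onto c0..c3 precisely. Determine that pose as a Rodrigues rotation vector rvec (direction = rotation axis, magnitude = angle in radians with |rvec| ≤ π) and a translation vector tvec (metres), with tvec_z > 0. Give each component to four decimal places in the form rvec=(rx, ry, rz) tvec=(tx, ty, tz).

rvec=(0.6046, -0.2928, 0.1332) tvec=(-0.3861, -0.0778, 1.2041)

Intrinsics K: fx=569.8, fy=589.3, cx=319.8, cy=245.2
Marker side s = 0.136 m; corners in marker frame (Z=0):
  M0 = (-0.0680, +0.0680, 0)
  M1 = (+0.0680, +0.0680, 0)
  M2 = (+0.0680, -0.0680, 0)
  M3 = (-0.0680, -0.0680, 0)
Detected image corners:
  c0 = (102.649216, 233.184691) px
  c1 = (168.244931, 235.996175) px
  c2 = (172.460650, 180.414574) px
  c3 = (102.819982, 175.384183) px
Planar DLT: solve 8×8 A·h = b for H (H[2,2]=1):
  H  [+531.80359 +44.81050 +137.10066]
  H  [+81.54521 +509.13960 +207.14302]
  H  [+0.25680 +0.44819 +1.00000]
B = K⁻¹H; ‖b₁‖=0.830516, ‖b₂‖=0.830516; λ = 2/(‖b₁‖+‖b₂‖) = 1.204070, sign → tz>0 ⇒ λ=+1.204070
r₁ = λ·B[:,0] = (+0.95024,+0.03796,+0.30920); r₂ = λ·B[:,1] = (-0.20819,+0.81574,+0.53965)
r₃ = r₁×r₂ = (-0.23175,-0.57717,+0.78305); SVD([r₁ r₂ r₃]) → R = UVᵀ:
  R  [+0.95024 -0.20819 -0.23175]
  R  [+0.03796 +0.81574 -0.57717]
  R  [+0.30920 +0.53965 +0.78305]
t = (-0.38607, -0.07776, +1.20407) m
tr R = 2.549037; θ = arccos((tr R − 1)/2) = 0.684843 rad = 39.239°
axis k = ((R−Rᵀ)₃₂, (R−Rᵀ)₁₃, (R−Rᵀ)₂₁) / (2 sinθ) = (+0.882784, -0.427594, +0.194565)
rvec = θ·k = (+0.604568, -0.292835, +0.133247)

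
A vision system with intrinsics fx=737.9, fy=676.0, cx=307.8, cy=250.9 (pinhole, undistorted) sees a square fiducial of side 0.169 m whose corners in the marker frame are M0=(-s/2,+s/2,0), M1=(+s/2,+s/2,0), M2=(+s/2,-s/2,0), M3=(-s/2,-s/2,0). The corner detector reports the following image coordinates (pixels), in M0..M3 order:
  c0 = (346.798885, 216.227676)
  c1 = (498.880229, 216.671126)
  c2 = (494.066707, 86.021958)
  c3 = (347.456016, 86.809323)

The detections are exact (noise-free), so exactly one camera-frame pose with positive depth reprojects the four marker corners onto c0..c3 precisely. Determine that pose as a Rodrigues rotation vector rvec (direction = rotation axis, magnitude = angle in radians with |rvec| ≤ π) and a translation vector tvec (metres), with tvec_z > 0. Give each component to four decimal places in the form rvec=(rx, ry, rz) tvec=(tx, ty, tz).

rvec=(-0.1828, 0.0467, 0.0099) tvec=(0.1294, -0.1251, 0.8404)

Intrinsics K: fx=737.9, fy=676.0, cx=307.8, cy=250.9
Marker side s = 0.169 m; corners in marker frame (Z=0):
  M0 = (-0.0845, +0.0845, 0)
  M1 = (+0.0845, +0.0845, 0)
  M2 = (+0.0845, -0.0845, 0)
  M3 = (-0.0845, -0.0845, 0)
Detected image corners:
  c0 = (346.798885, 216.227676) px
  c1 = (498.880229, 216.671126) px
  c2 = (494.066707, 86.021958) px
  c3 = (347.456016, 86.809323) px
Planar DLT: solve 8×8 A·h = b for H (H[2,2]=1):
  H  [+859.66422 -78.87475 +421.42629]
  H  [-9.60863 +736.70886 +150.24643]
  H  [-0.05629 -0.21597 +1.00000]
B = K⁻¹H; ‖b₁‖=1.189847, ‖b₂‖=1.189847; λ = 2/(‖b₁‖+‖b₂‖) = 0.840444, sign → tz>0 ⇒ λ=+0.840444
r₁ = λ·B[:,0] = (+0.99886,+0.00561,-0.04731); r₂ = λ·B[:,1] = (-0.01412,+0.98329,-0.18151)
r₃ = r₁×r₂ = (+0.04550,+0.18197,+0.98225); SVD([r₁ r₂ r₃]) → R = UVᵀ:
  R  [+0.99886 -0.01412 +0.04550]
  R  [+0.00561 +0.98329 +0.18197]
  R  [-0.04731 -0.18151 +0.98225]
t = (+0.12942, -0.12514, +0.84044) m
tr R = 2.964403; θ = arccos((tr R − 1)/2) = 0.188952 rad = 10.826°
axis k = ((R−Rᵀ)₃₂, (R−Rᵀ)₁₃, (R−Rᵀ)₂₁) / (2 sinθ) = (-0.967573, +0.247069, +0.052541)
rvec = θ·k = (-0.182825, +0.046684, +0.009928)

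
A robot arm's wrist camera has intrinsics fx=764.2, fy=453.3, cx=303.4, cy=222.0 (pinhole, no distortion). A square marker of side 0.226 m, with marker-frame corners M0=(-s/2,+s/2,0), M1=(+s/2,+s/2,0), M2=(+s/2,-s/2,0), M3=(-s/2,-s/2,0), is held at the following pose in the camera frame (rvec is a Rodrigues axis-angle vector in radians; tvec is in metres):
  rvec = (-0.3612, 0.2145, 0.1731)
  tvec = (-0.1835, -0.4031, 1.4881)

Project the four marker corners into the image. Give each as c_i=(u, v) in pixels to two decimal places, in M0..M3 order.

Intrinsics K: fx=764.2, fy=453.3, cx=303.4, cy=222.0
Marker side s = 0.226 m; corners in marker frame (Z=0):
  M0 = (-0.1130, +0.1130, 0)
  M1 = (+0.1130, +0.1130, 0)
  M2 = (+0.1130, -0.1130, 0)
  M3 = (-0.1130, -0.1130, 0)
rvec = (-0.3612, 0.2145, 0.1731), |rvec| = θ = 0.45436 rad = 26.033°
Rodrigues: sinθ=0.43888, 1−cosθ=0.10146; R = I + sinθ·[k]× + (1−cosθ)·[k]×²:
    [+0.96266 -0.20528 +0.17647]
    [+0.12913 +0.92116 +0.36715]
    [-0.23792 -0.33065 +0.91327]
t = (-0.1835, -0.4031, 1.4881) m
M0: Pc = R·M0+t = (-0.31548, -0.31360, +1.47762); u = 764.2·(-0.31548)/1.47762 + 303.4 = 140.2405, v = 453.3·(-0.31360)/1.47762 + 222.0 = 125.7945
M1: Pc = R·M1+t = (-0.09792, -0.28442, +1.42385); u = 764.2·(-0.09792)/1.42385 + 303.4 = 250.8471, v = 453.3·(-0.28442)/1.42385 + 222.0 = 131.4522
M2: Pc = R·M2+t = (-0.05152, -0.49260, +1.49858); u = 764.2·(-0.05152)/1.49858 + 303.4 = 277.1262, v = 453.3·(-0.49260)/1.49858 + 222.0 = 72.9953
M3: Pc = R·M3+t = (-0.26908, -0.52178, +1.55235); u = 764.2·(-0.26908)/1.55235 + 303.4 = 170.9337, v = 453.3·(-0.52178)/1.55235 + 222.0 = 69.6349

c0=(140.24, 125.79) c1=(250.85, 131.45) c2=(277.13, 73.00) c3=(170.93, 69.63)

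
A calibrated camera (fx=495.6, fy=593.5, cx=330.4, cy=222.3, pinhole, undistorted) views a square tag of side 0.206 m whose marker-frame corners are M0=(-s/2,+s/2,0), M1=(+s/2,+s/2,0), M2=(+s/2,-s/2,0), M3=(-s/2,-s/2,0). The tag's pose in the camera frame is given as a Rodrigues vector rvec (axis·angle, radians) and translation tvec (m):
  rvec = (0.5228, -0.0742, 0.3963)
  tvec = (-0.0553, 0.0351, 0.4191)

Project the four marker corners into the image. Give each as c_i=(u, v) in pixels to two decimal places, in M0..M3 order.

c0=(121.19, 328.72) c1=(330.18, 409.17) c2=(431.93, 206.18) c3=(175.49, 83.62)

Intrinsics K: fx=495.6, fy=593.5, cx=330.4, cy=222.3
Marker side s = 0.206 m; corners in marker frame (Z=0):
  M0 = (-0.1030, +0.1030, 0)
  M1 = (+0.1030, +0.1030, 0)
  M2 = (+0.1030, -0.1030, 0)
  M3 = (-0.1030, -0.1030, 0)
rvec = (0.5228, -0.0742, 0.3963), |rvec| = θ = 0.66021 rad = 37.827°
Rodrigues: sinθ=0.61328, 1−cosθ=0.21014; R = I + sinθ·[k]× + (1−cosθ)·[k]×²:
    [+0.92163 -0.38683 +0.03096]
    [+0.34943 +0.79252 -0.49982]
    [+0.16881 +0.47146 +0.86558]
t = (-0.0553, 0.0351, 0.4191) m
M0: Pc = R·M0+t = (-0.19007, +0.08074, +0.45027); u = 495.6·(-0.19007)/0.45027 + 330.4 = 121.1948, v = 593.5·(+0.08074)/0.45027 + 222.3 = 328.7198
M1: Pc = R·M1+t = (-0.00022, +0.15272, +0.48505); u = 495.6·(-0.00022)/0.48505 + 330.4 = 330.1794, v = 593.5·(+0.15272)/0.48505 + 222.3 = 409.1672
M2: Pc = R·M2+t = (+0.07947, -0.01054, +0.38793); u = 495.6·(+0.07947)/0.38793 + 330.4 = 431.9299, v = 593.5·(-0.01054)/0.38793 + 222.3 = 206.1776
M3: Pc = R·M3+t = (-0.11038, -0.08252, +0.35315); u = 495.6·(-0.11038)/0.35315 + 330.4 = 175.4911, v = 593.5·(-0.08252)/0.35315 + 222.3 = 83.6177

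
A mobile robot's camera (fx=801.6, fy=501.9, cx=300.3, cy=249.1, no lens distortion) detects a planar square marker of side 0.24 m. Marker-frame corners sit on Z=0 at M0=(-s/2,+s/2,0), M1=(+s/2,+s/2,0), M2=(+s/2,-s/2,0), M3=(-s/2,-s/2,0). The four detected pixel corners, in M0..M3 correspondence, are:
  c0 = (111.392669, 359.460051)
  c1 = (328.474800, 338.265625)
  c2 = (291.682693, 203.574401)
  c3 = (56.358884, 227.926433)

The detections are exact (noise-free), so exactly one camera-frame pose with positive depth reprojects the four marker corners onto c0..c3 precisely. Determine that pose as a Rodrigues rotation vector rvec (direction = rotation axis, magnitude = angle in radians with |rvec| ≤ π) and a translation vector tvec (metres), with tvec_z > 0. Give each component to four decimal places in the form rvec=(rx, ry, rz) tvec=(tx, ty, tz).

rvec=(0.2943, 0.0097, -0.1645) tvec=(-0.1074, 0.0600, 0.8368)

Intrinsics K: fx=801.6, fy=501.9, cx=300.3, cy=249.1
Marker side s = 0.24 m; corners in marker frame (Z=0):
  M0 = (-0.1200, +0.1200, 0)
  M1 = (+0.1200, +0.1200, 0)
  M2 = (+0.1200, -0.1200, 0)
  M3 = (-0.1200, -0.1200, 0)
Detected image corners:
  c0 = (111.392669, 359.460051) px
  c1 = (328.474800, 338.265625) px
  c2 = (291.682693, 203.574401) px
  c3 = (56.358884, 227.926433) px
Planar DLT: solve 8×8 A·h = b for H (H[2,2]=1):
  H  [+933.07078 +259.27084 +197.38283]
  H  [-105.89926 +651.75208 +285.10967]
  H  [-0.03997 +0.34412 +1.00000]
B = K⁻¹H; ‖b₁‖=1.195048, ‖b₂‖=1.195048; λ = 2/(‖b₁‖+‖b₂‖) = 0.836787, sign → tz>0 ⇒ λ=+0.836787
r₁ = λ·B[:,0] = (+0.98656,-0.15996,-0.03344); r₂ = λ·B[:,1] = (+0.16277,+0.94371,+0.28796)
r₃ = r₁×r₂ = (-0.01450,-0.28953,+0.95706); SVD([r₁ r₂ r₃]) → R = UVᵀ:
  R  [+0.98656 +0.16277 -0.01450]
  R  [-0.15996 +0.94371 -0.28953]
  R  [-0.03344 +0.28796 +0.95706]
t = (-0.10743, +0.06004, +0.83679) m
tr R = 2.887323; θ = arccos((tr R − 1)/2) = 0.337270 rad = 19.324°
axis k = ((R−Rᵀ)₃₂, (R−Rᵀ)₁₃, (R−Rᵀ)₂₁) / (2 sinθ) = (+0.872572, +0.028618, -0.487646)
rvec = θ·k = (+0.294292, +0.009652, -0.164469)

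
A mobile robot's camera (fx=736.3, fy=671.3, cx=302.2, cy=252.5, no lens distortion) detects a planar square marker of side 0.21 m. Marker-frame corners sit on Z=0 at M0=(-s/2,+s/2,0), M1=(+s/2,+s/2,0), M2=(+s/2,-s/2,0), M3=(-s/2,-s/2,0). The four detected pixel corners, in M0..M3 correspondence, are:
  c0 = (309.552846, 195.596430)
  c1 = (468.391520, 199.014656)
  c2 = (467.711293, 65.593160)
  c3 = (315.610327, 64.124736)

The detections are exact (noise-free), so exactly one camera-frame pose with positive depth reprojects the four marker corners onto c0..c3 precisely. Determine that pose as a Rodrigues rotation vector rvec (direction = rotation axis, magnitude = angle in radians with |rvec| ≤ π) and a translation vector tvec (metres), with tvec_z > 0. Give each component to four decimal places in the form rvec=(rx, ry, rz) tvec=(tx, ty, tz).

Intrinsics K: fx=736.3, fy=671.3, cx=302.2, cy=252.5
Marker side s = 0.21 m; corners in marker frame (Z=0):
  M0 = (-0.1050, +0.1050, 0)
  M1 = (+0.1050, +0.1050, 0)
  M2 = (+0.1050, -0.1050, 0)
  M3 = (-0.1050, -0.1050, 0)
Detected image corners:
  c0 = (309.552846, 195.596430) px
  c1 = (468.391520, 199.014656) px
  c2 = (467.711293, 65.593160) px
  c3 = (315.610327, 64.124736) px
Planar DLT: solve 8×8 A·h = b for H (H[2,2]=1):
  H  [+714.11516 -93.91162 +389.80485]
  H  [+2.84641 +603.46407 +129.63079]
  H  [-0.06627 -0.20752 +1.00000]
B = K⁻¹H; ‖b₁‖=0.999696, ‖b₂‖=0.999696; λ = 2/(‖b₁‖+‖b₂‖) = 1.000304, sign → tz>0 ⇒ λ=+1.000304
r₁ = λ·B[:,0] = (+0.99737,+0.02918,-0.06629); r₂ = λ·B[:,1] = (-0.04239,+0.97730,-0.20758)
r₃ = r₁×r₂ = (+0.05873,+0.20984,+0.97597); SVD([r₁ r₂ r₃]) → R = UVᵀ:
  R  [+0.99737 -0.04239 +0.05873]
  R  [+0.02918 +0.97730 +0.20984]
  R  [-0.06629 -0.20758 +0.97597]
t = (+0.11902, -0.18309, +1.00030) m
tr R = 2.950642; θ = arccos((tr R − 1)/2) = 0.222626 rad = 12.756°
axis k = ((R−Rᵀ)₃₂, (R−Rᵀ)₁₃, (R−Rᵀ)₂₁) / (2 sinθ) = (-0.945289, +0.283133, +0.162063)
rvec = θ·k = (-0.210446, +0.063033, +0.036079)

rvec=(-0.2104, 0.0630, 0.0361) tvec=(0.1190, -0.1831, 1.0003)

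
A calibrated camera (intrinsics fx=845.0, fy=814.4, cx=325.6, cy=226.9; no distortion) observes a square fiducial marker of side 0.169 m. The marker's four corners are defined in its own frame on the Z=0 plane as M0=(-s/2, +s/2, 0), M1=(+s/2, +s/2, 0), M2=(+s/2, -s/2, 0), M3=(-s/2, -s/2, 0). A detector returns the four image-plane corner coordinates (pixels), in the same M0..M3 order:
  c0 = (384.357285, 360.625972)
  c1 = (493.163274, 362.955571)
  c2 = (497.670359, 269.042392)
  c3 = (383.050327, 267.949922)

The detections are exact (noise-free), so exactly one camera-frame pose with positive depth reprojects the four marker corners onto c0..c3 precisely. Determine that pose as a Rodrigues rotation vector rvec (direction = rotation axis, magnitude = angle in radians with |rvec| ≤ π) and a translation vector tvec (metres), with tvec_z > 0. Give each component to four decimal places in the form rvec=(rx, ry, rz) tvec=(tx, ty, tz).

Intrinsics K: fx=845.0, fy=814.4, cx=325.6, cy=226.9
Marker side s = 0.169 m; corners in marker frame (Z=0):
  M0 = (-0.0845, +0.0845, 0)
  M1 = (+0.0845, +0.0845, 0)
  M2 = (+0.0845, -0.0845, 0)
  M3 = (-0.0845, -0.0845, 0)
Detected image corners:
  c0 = (384.357285, 360.625972) px
  c1 = (493.163274, 362.955571) px
  c2 = (497.670359, 269.042392) px
  c3 = (383.050327, 267.949922) px
Planar DLT: solve 8×8 A·h = b for H (H[2,2]=1):
  H  [+623.61520 +125.48994 +439.14268]
  H  [-16.28110 +648.68369 +316.34650]
  H  [-0.08409 +0.30675 +1.00000]
B = K⁻¹H; ‖b₁‖=0.774991, ‖b₂‖=0.774991; λ = 2/(‖b₁‖+‖b₂‖) = 1.290337, sign → tz>0 ⇒ λ=+1.290337
r₁ = λ·B[:,0] = (+0.99409,+0.00443,-0.10850); r₂ = λ·B[:,1] = (+0.03911,+0.91750,+0.39581)
r₃ = r₁×r₂ = (+0.10131,-0.39771,+0.91190); SVD([r₁ r₂ r₃]) → R = UVᵀ:
  R  [+0.99409 +0.03911 +0.10131]
  R  [+0.00443 +0.91750 -0.39771]
  R  [-0.10850 +0.39581 +0.91190]
t = (+0.17338, +0.14172, +1.29034) m
tr R = 2.823483; θ = arccos((tr R − 1)/2) = 0.423292 rad = 24.253°
axis k = ((R−Rᵀ)₃₂, (R−Rᵀ)₁₃, (R−Rᵀ)₂₁) / (2 sinθ) = (+0.965916, +0.255393, -0.042208)
rvec = θ·k = (+0.408864, +0.108106, -0.017866)

rvec=(0.4089, 0.1081, -0.0179) tvec=(0.1734, 0.1417, 1.2903)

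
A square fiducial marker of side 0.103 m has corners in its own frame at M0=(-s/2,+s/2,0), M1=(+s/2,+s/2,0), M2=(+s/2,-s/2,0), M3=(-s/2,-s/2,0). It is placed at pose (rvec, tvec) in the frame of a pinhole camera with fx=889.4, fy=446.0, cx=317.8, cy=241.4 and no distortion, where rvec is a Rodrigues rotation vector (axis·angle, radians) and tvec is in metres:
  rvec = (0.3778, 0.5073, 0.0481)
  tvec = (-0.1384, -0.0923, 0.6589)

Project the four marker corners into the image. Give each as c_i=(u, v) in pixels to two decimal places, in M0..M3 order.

Intrinsics K: fx=889.4, fy=446.0, cx=317.8, cy=241.4
Marker side s = 0.103 m; corners in marker frame (Z=0):
  M0 = (-0.0515, +0.0515, 0)
  M1 = (+0.0515, +0.0515, 0)
  M2 = (+0.0515, -0.0515, 0)
  M3 = (-0.0515, -0.0515, 0)
rvec = (0.3778, 0.5073, 0.0481), |rvec| = θ = 0.63435 rad = 36.346°
Rodrigues: sinθ=0.59265, 1−cosθ=0.19454; R = I + sinθ·[k]× + (1−cosθ)·[k]×²:
    [+0.87446 +0.04772 +0.48274]
    [+0.13760 +0.92988 -0.34117]
    [-0.46517 +0.36476 +0.80658]
t = (-0.1384, -0.0923, 0.6589) m
M0: Pc = R·M0+t = (-0.18098, -0.05150, +0.70164); u = 889.4·(-0.18098)/0.70164 + 317.8 = 88.3935, v = 446.0·(-0.05150)/0.70164 + 241.4 = 208.6654
M1: Pc = R·M1+t = (-0.09091, -0.03733, +0.65373); u = 889.4·(-0.09091)/0.65373 + 317.8 = 194.1200, v = 446.0·(-0.03733)/0.65373 + 241.4 = 215.9353
M2: Pc = R·M2+t = (-0.09582, -0.13310, +0.61616); u = 889.4·(-0.09582)/0.61616 + 317.8 = 179.4837, v = 446.0·(-0.13310)/0.61616 + 241.4 = 145.0552
M3: Pc = R·M3+t = (-0.18589, -0.14727, +0.66407); u = 889.4·(-0.18589)/0.66407 + 317.8 = 68.8316, v = 446.0·(-0.14727)/0.66407 + 241.4 = 142.4880

c0=(88.39, 208.67) c1=(194.12, 215.94) c2=(179.48, 145.06) c3=(68.83, 142.49)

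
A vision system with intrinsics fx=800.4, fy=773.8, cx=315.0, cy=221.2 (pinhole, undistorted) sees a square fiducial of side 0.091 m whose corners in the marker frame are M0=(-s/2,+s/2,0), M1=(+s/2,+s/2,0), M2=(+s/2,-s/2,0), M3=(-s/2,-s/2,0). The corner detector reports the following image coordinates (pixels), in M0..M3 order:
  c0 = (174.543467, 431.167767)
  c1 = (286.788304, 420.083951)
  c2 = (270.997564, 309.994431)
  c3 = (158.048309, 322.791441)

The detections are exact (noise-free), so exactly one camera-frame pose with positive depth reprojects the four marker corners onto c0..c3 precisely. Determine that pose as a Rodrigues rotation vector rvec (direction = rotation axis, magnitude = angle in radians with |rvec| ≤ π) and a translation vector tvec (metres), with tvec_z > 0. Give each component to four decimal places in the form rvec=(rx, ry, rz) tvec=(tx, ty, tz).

rvec=(0.0648, 0.0986, -0.1306) tvec=(-0.0731, 0.1223, 0.6306)

Intrinsics K: fx=800.4, fy=773.8, cx=315.0, cy=221.2
Marker side s = 0.091 m; corners in marker frame (Z=0):
  M0 = (-0.0455, +0.0455, 0)
  M1 = (+0.0455, +0.0455, 0)
  M2 = (+0.0455, -0.0455, 0)
  M3 = (-0.0455, -0.0455, 0)
Detected image corners:
  c0 = (174.543467, 431.167767) px
  c1 = (286.788304, 420.083951) px
  c2 = (270.997564, 309.994431) px
  c3 = (158.048309, 322.791441) px
Planar DLT: solve 8×8 A·h = b for H (H[2,2]=1):
  H  [+1201.18874 +197.90586 +222.21248]
  H  [-191.38567 +1234.43106 +371.28215]
  H  [-0.16229 +0.09202 +1.00000]
B = K⁻¹H; ‖b₁‖=1.585783, ‖b₂‖=1.585783; λ = 2/(‖b₁‖+‖b₂‖) = 0.630603, sign → tz>0 ⇒ λ=+0.630603
r₁ = λ·B[:,0] = (+0.98665,-0.12671,-0.10234); r₂ = λ·B[:,1] = (+0.13309,+0.98940,+0.05803)
r₃ = r₁×r₂ = (+0.09390,-0.07087,+0.99306); SVD([r₁ r₂ r₃]) → R = UVᵀ:
  R  [+0.98665 +0.13309 +0.09390]
  R  [-0.12671 +0.98940 -0.07087]
  R  [-0.10234 +0.05803 +0.99306]
t = (-0.07310, +0.12231, +0.63060) m
tr R = 2.969106; θ = arccos((tr R − 1)/2) = 0.175995 rad = 10.084°
axis k = ((R−Rᵀ)₃₂, (R−Rᵀ)₁₃, (R−Rᵀ)₂₁) / (2 sinθ) = (+0.368092, +0.560424, -0.741912)
rvec = θ·k = (+0.064782, +0.098632, -0.130572)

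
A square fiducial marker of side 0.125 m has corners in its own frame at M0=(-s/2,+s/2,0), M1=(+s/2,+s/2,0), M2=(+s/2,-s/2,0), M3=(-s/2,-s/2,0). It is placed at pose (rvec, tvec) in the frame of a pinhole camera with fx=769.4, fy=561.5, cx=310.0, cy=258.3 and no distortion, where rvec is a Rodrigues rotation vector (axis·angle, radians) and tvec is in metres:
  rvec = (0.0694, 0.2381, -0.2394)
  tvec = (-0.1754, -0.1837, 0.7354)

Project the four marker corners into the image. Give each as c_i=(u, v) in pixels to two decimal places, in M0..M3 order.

Intrinsics K: fx=769.4, fy=561.5, cx=310.0, cy=258.3
Marker side s = 0.125 m; corners in marker frame (Z=0):
  M0 = (-0.0625, +0.0625, 0)
  M1 = (+0.0625, +0.0625, 0)
  M2 = (+0.0625, -0.0625, 0)
  M3 = (-0.0625, -0.0625, 0)
rvec = (0.0694, 0.2381, -0.2394), |rvec| = θ = 0.34470 rad = 19.750°
Rodrigues: sinθ=0.33792, 1−cosθ=0.05882; R = I + sinθ·[k]× + (1−cosθ)·[k]×²:
    [+0.94356 +0.24287 +0.22519]
    [-0.22651 +0.96924 -0.09625]
    [-0.24164 +0.03981 +0.96955]
t = (-0.1754, -0.1837, 0.7354) m
M0: Pc = R·M0+t = (-0.21919, -0.10897, +0.75299); u = 769.4·(-0.21919)/0.75299 + 310.0 = 86.0300, v = 561.5·(-0.10897)/0.75299 + 258.3 = 177.0450
M1: Pc = R·M1+t = (-0.10125, -0.13728, +0.72279); u = 769.4·(-0.10125)/0.72279 + 310.0 = 202.2220, v = 561.5·(-0.13728)/0.72279 + 258.3 = 151.6541
M2: Pc = R·M2+t = (-0.13161, -0.25843, +0.71781); u = 769.4·(-0.13161)/0.71781 + 310.0 = 168.9344, v = 561.5·(-0.25843)/0.71781 + 258.3 = 56.1420
M3: Pc = R·M3+t = (-0.24955, -0.23012, +0.74801); u = 769.4·(-0.24955)/0.74801 + 310.0 = 53.3135, v = 561.5·(-0.23012)/0.74801 + 258.3 = 85.5587

c0=(86.03, 177.05) c1=(202.22, 151.65) c2=(168.93, 56.14) c3=(53.31, 85.56)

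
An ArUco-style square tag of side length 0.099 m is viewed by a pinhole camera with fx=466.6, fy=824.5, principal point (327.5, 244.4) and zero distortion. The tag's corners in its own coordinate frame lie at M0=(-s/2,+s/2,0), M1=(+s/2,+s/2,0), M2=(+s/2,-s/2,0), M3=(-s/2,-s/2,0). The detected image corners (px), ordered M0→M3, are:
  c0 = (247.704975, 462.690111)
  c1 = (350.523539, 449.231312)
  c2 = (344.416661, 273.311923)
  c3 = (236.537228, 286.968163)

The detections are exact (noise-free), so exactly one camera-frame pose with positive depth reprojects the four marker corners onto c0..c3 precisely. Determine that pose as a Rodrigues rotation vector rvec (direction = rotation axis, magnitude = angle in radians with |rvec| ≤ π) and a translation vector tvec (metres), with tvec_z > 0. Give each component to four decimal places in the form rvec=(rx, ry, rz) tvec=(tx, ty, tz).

Intrinsics K: fx=466.6, fy=824.5, cx=327.5, cy=244.4
Marker side s = 0.099 m; corners in marker frame (Z=0):
  M0 = (-0.0495, +0.0495, 0)
  M1 = (+0.0495, +0.0495, 0)
  M2 = (+0.0495, -0.0495, 0)
  M3 = (-0.0495, -0.0495, 0)
Detected image corners:
  c0 = (247.704975, 462.690111) px
  c1 = (350.523539, 449.231312) px
  c2 = (344.416661, 273.311923) px
  c3 = (236.537228, 286.968163) px
Planar DLT: solve 8×8 A·h = b for H (H[2,2]=1):
  H  [+1071.15825 +229.63413 +294.96644]
  H  [-127.38455 +1953.77973 +370.14400]
  H  [+0.02591 +0.48312 +1.00000]
B = K⁻¹H; ‖b₁‖=2.283395, ‖b₂‖=2.283395; λ = 2/(‖b₁‖+‖b₂‖) = 0.437944, sign → tz>0 ⇒ λ=+0.437944
r₁ = λ·B[:,0] = (+0.99741,-0.07103,+0.01135); r₂ = λ·B[:,1] = (+0.06703,+0.97506,+0.21158)
r₃ = r₁×r₂ = (-0.02609,-0.21027,+0.97729); SVD([r₁ r₂ r₃]) → R = UVᵀ:
  R  [+0.99741 +0.06703 -0.02609]
  R  [-0.07103 +0.97506 -0.21027]
  R  [+0.01135 +0.21158 +0.97729]
t = (-0.03054, +0.06679, +0.43794) m
tr R = 2.949765; θ = arccos((tr R − 1)/2) = 0.224604 rad = 12.869°
axis k = ((R−Rᵀ)₃₂, (R−Rᵀ)₁₃, (R−Rᵀ)₂₁) / (2 sinθ) = (+0.947039, -0.084049, -0.309924)
rvec = θ·k = (+0.212709, -0.018878, -0.069610)

rvec=(0.2127, -0.0189, -0.0696) tvec=(-0.0305, 0.0668, 0.4379)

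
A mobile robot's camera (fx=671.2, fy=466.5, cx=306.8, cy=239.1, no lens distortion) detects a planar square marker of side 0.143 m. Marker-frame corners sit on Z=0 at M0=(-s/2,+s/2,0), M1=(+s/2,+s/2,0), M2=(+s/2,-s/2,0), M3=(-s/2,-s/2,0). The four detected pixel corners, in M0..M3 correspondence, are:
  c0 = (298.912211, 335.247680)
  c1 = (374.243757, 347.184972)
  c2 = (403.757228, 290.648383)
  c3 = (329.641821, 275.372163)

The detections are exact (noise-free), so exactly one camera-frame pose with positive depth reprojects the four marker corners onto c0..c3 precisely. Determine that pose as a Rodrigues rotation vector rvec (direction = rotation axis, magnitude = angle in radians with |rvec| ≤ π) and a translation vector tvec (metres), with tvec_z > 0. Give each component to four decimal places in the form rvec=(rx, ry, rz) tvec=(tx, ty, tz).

rvec=(0.1192, -0.4206, 0.3243) tvec=(0.0732, 0.1684, 1.0718)

Intrinsics K: fx=671.2, fy=466.5, cx=306.8, cy=239.1
Marker side s = 0.143 m; corners in marker frame (Z=0):
  M0 = (-0.0715, +0.0715, 0)
  M1 = (+0.0715, +0.0715, 0)
  M2 = (+0.0715, -0.0715, 0)
  M3 = (-0.0715, -0.0715, 0)
Detected image corners:
  c0 = (298.912211, 335.247680) px
  c1 = (374.243757, 347.184972) px
  c2 = (403.757228, 290.648383) px
  c3 = (329.641821, 275.372163) px
Planar DLT: solve 8×8 A·h = b for H (H[2,2]=1):
  H  [+660.01590 -195.13081 +352.63590]
  H  [+217.12532 +420.36956 +312.39453]
  H  [+0.39091 +0.04377 +1.00000]
B = K⁻¹H; ‖b₁‖=0.933031, ‖b₂‖=0.933031; λ = 2/(‖b₁‖+‖b₂‖) = 1.071776, sign → tz>0 ⇒ λ=+1.071776
r₁ = λ·B[:,0] = (+0.86241,+0.28410,+0.41897); r₂ = λ·B[:,1] = (-0.33303,+0.94175,+0.04691)
r₃ = r₁×r₂ = (-0.38124,-0.17998,+0.90679); SVD([r₁ r₂ r₃]) → R = UVᵀ:
  R  [+0.86241 -0.33303 -0.38124]
  R  [+0.28410 +0.94175 -0.17998]
  R  [+0.41897 +0.04691 +0.90679]
t = (+0.07319, +0.16839, +1.07178) m
tr R = 2.710944; θ = arccos((tr R − 1)/2) = 0.544335 rad = 31.188°
axis k = ((R−Rᵀ)₃₂, (R−Rᵀ)₁₃, (R−Rᵀ)₂₁) / (2 sinθ) = (+0.219074, -0.772632, +0.595858)
rvec = θ·k = (+0.119249, -0.420571, +0.324346)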